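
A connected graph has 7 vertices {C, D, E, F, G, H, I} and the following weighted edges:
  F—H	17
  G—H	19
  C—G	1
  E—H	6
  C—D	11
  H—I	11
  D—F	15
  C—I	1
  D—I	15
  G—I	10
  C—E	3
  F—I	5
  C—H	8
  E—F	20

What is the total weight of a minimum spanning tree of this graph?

Sort edges by weight, then run Kruskal:
C—G (1): add. Components now {C,G} {D} {E} {F} {H} {I}
C—I (1): add. Components now {C,G,I} {D} {E} {F} {H}
C—E (3): add. Components now {C,E,G,I} {D} {F} {H}
F—I (5): add. Components now {C,E,F,G,I} {D} {H}
E—H (6): add. Components now {C,E,F,G,H,I} {D}
C—H (8): skip — C and H already connected.
G—I (10): skip — G and I already connected.
C—D (11): add. Components now {C,D,E,F,G,H,I}
MST edges: C—G, C—I, C—E, F—I, E—H, C—D; total weight 1+1+3+5+6+11 = 27.

27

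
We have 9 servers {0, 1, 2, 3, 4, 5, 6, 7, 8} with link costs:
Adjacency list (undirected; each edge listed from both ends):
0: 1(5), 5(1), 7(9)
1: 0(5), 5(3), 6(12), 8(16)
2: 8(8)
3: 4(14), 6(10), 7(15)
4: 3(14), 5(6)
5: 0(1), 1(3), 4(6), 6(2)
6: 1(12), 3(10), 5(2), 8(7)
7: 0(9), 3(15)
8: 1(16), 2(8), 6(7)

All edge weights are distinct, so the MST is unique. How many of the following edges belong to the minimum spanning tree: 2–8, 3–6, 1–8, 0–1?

2

Sort edges by weight, then run Kruskal:
0–5 (1): add — endpoints in different components.
5–6 (2): add — endpoints in different components.
1–5 (3): add — endpoints in different components.
0–1 (5): skip — 0 and 1 already connected.
4–5 (6): add — endpoints in different components.
6–8 (7): add — endpoints in different components.
2–8 (8): add — endpoints in different components.
0–7 (9): add — endpoints in different components.
3–6 (10): add — endpoints in different components.
MST edge set: {0–5, 5–6, 1–5, 4–5, 6–8, 2–8, 0–7, 3–6}.
Of the listed edges, {2–8, 3–6} are in the MST → 2.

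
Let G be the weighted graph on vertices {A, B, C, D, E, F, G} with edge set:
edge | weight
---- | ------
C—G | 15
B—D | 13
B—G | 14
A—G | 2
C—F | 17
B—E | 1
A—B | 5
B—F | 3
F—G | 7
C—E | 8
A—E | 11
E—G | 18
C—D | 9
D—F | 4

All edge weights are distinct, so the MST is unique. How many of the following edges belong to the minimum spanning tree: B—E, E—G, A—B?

2

Kruskal's algorithm — process edges by increasing weight (ties by edge label):
B—E (1): add. Components now {A} {B,E} {C} {D} {F} {G}
A—G (2): add. Components now {A,G} {B,E} {C} {D} {F}
B—F (3): add. Components now {A,G} {B,E,F} {C} {D}
D—F (4): add. Components now {A,G} {B,D,E,F} {C}
A—B (5): add. Components now {A,B,D,E,F,G} {C}
F—G (7): skip — F and G already connected.
C—E (8): add. Components now {A,B,C,D,E,F,G}
MST edge set: {B—E, A—G, B—F, D—F, A—B, C—E}.
Of the listed edges, {B—E, A—B} are in the MST → 2.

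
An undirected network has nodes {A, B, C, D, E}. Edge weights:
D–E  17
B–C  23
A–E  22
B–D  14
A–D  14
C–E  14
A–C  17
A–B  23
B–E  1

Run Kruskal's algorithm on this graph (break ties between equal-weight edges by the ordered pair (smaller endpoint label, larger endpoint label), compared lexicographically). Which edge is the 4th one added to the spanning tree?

Sort edges by weight, then run Kruskal:
B–E (1): add — endpoints in different components.
A–D (14): add — endpoints in different components.
B–D (14): add — endpoints in different components.
C–E (14): add — endpoints in different components.
The 4th edge added is C–E.

C-E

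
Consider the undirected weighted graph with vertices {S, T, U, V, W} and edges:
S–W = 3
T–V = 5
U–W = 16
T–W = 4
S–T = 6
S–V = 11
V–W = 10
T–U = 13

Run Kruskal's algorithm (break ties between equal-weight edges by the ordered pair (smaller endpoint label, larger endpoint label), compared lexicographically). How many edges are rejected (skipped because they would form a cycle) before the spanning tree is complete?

3

Sort edges by weight, then run Kruskal:
S–W (3): add. Components now {T} {V} {U} {S,W}
T–W (4): add. Components now {S,T,W} {V} {U}
T–V (5): add. Components now {S,T,V,W} {U}
S–T (6): skip — T and S already connected.
V–W (10): skip — V and W already connected.
S–V (11): skip — V and S already connected.
T–U (13): add. Components now {S,T,U,V,W}
Edges rejected before the tree was complete: 3.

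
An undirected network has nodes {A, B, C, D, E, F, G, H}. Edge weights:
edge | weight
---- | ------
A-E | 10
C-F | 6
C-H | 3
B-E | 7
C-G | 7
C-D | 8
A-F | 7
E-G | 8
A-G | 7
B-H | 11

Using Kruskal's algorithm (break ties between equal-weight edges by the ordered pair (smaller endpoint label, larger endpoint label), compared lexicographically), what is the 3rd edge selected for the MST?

A-F

Kruskal's algorithm — process edges by increasing weight (ties by edge label):
C-H (3): add — endpoints in different components.
C-F (6): add — endpoints in different components.
A-F (7): add — endpoints in different components.
A-G (7): add — endpoints in different components.
B-E (7): add — endpoints in different components.
C-G (7): skip — C and G already connected.
C-D (8): add — endpoints in different components.
E-G (8): add — endpoints in different components.
The 3rd edge added is A-F.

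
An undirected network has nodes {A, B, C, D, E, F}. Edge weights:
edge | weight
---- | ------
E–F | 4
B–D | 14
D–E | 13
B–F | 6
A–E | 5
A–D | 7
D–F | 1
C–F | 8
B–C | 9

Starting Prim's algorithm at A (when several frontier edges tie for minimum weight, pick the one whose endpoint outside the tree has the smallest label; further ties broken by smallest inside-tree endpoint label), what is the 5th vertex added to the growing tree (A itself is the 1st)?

Prim, starting at A.
Step 1: cheapest edge leaving the tree is A–E (5); add E.
Step 2: cheapest edge leaving the tree is E–F (4); add F.
Step 3: cheapest edge leaving the tree is D–F (1); add D.
Step 4: cheapest edge leaving the tree is B–F (6); add B.
Step 5: cheapest edge leaving the tree is C–F (8); add C.
Vertex order: A, E, F, D, B, C. The 5th vertex is B.

B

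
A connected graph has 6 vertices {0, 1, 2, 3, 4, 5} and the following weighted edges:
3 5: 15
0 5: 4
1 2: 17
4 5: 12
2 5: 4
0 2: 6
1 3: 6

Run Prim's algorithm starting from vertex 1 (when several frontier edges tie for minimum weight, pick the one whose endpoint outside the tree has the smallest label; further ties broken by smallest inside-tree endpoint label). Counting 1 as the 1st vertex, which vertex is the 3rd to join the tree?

Prim, starting at 1.
Step 1: frontier [1 3 6, 1 2 17] → take 1 3 (6); add 3.
Step 2: frontier [1 2 17, 3 5 15] → take 3 5 (15); add 5.
Step 3: frontier [1 2 17, 0 5 4, 2 5 4, 4 5 12] → take 0 5 (4); add 0.
Step 4: frontier [0 2 6, 1 2 17, 2 5 4, 4 5 12] → take 2 5 (4); add 2.
Step 5: frontier [4 5 12] → take 4 5 (12); add 4.
Vertex order: 1, 3, 5, 0, 2, 4. The 3rd vertex is 5.

5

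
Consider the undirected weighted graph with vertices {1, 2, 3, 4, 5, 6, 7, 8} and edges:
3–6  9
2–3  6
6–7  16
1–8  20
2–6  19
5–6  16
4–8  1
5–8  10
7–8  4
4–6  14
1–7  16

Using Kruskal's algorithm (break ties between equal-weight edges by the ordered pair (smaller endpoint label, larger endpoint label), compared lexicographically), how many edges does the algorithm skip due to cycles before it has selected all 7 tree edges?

0

Sort edges by weight, then run Kruskal:
4–8 (1): add — endpoints in different components.
7–8 (4): add — endpoints in different components.
2–3 (6): add — endpoints in different components.
3–6 (9): add — endpoints in different components.
5–8 (10): add — endpoints in different components.
4–6 (14): add — endpoints in different components.
1–7 (16): add — endpoints in different components.
Edges rejected before the tree was complete: 0.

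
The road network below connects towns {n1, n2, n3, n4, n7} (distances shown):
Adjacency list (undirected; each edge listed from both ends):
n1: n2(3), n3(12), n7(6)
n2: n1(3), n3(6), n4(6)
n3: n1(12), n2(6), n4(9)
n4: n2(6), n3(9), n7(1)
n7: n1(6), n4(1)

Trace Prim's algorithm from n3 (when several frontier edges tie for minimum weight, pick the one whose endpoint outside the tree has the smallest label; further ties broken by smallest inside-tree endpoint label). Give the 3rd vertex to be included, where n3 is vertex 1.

Prim's algorithm from n3:
Step 1: cheapest edge leaving the tree is n2 n3 (6); add n2.
Step 2: cheapest edge leaving the tree is n1 n2 (3); add n1.
Step 3: cheapest edge leaving the tree is n2 n4 (6); add n4.
Step 4: cheapest edge leaving the tree is n4 n7 (1); add n7.
Vertex order: n3, n2, n1, n4, n7. The 3rd vertex is n1.

n1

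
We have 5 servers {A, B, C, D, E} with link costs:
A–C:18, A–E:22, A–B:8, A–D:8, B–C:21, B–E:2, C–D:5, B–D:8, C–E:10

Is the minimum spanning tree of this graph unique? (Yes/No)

No

Kruskal: consider edges lightest-first.
B–E (2): add. Components now {A} {B,E} {C} {D}
C–D (5): add. Components now {A} {B,E} {C,D}
A–B (8): add. Components now {A,B,E} {C,D}
A–D (8): add. Components now {A,B,C,D,E}
Non-tree edge B–D has weight 8, equal to the heaviest edge on its tree cycle — swapping gives another MST of the same weight. Not unique.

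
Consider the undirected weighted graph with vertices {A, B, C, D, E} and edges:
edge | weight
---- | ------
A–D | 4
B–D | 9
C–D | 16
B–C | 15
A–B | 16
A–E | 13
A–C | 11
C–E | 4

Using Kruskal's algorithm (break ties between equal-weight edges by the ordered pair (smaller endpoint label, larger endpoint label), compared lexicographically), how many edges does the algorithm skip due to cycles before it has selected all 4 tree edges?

Kruskal: consider edges lightest-first.
A–D (4): add — endpoints in different components.
C–E (4): add — endpoints in different components.
B–D (9): add — endpoints in different components.
A–C (11): add — endpoints in different components.
Edges rejected before the tree was complete: 0.

0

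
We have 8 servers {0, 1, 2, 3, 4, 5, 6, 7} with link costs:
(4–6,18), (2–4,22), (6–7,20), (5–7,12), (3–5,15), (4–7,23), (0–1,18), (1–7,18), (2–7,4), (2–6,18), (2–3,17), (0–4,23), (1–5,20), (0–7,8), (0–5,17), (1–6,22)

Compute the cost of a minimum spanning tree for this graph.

93

Sort edges by weight, then run Kruskal:
2–7 (4): add — endpoints in different components.
0–7 (8): add — endpoints in different components.
5–7 (12): add — endpoints in different components.
3–5 (15): add — endpoints in different components.
0–5 (17): skip — 0 and 5 already connected.
2–3 (17): skip — 2 and 3 already connected.
0–1 (18): add — endpoints in different components.
1–7 (18): skip — 1 and 7 already connected.
2–6 (18): add — endpoints in different components.
4–6 (18): add — endpoints in different components.
MST edges: 2–7, 0–7, 5–7, 3–5, 0–1, 2–6, 4–6; total weight 4+8+12+15+18+18+18 = 93.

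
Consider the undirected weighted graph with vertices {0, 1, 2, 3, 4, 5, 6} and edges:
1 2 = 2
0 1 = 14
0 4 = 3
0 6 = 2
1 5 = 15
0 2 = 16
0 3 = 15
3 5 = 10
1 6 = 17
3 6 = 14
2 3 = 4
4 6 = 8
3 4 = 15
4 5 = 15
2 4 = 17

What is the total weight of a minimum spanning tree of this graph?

Kruskal: consider edges lightest-first.
0 6 (2): add — endpoints in different components.
1 2 (2): add — endpoints in different components.
0 4 (3): add — endpoints in different components.
2 3 (4): add — endpoints in different components.
4 6 (8): skip — 4 and 6 already connected.
3 5 (10): add — endpoints in different components.
0 1 (14): add — endpoints in different components.
MST edges: 0 6, 1 2, 0 4, 2 3, 3 5, 0 1; total weight 2+2+3+4+10+14 = 35.

35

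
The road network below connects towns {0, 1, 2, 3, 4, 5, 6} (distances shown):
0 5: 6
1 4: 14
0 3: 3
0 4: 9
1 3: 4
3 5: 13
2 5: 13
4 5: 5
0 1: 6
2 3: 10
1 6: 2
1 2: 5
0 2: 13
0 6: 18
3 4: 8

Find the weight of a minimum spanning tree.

Prim's algorithm from 4:
Step 1: cheapest edge leaving the tree is 4 5 (5); add 5.
Step 2: cheapest edge leaving the tree is 0 5 (6); add 0.
Step 3: cheapest edge leaving the tree is 0 3 (3); add 3.
Step 4: cheapest edge leaving the tree is 1 3 (4); add 1.
Step 5: cheapest edge leaving the tree is 1 6 (2); add 6.
Step 6: cheapest edge leaving the tree is 1 2 (5); add 2.
MST edges: 4 5, 0 5, 0 3, 1 3, 1 6, 1 2; total weight 5+6+3+4+2+5 = 25.

25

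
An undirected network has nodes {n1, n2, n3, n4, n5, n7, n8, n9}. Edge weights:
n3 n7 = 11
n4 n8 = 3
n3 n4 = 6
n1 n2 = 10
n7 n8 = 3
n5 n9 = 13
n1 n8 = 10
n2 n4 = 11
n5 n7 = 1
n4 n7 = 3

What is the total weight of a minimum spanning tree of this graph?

Kruskal: consider edges lightest-first.
n5 n7 (1): add — endpoints in different components.
n4 n7 (3): add — endpoints in different components.
n4 n8 (3): add — endpoints in different components.
n7 n8 (3): skip — n7 and n8 already connected.
n3 n4 (6): add — endpoints in different components.
n1 n2 (10): add — endpoints in different components.
n1 n8 (10): add — endpoints in different components.
n2 n4 (11): skip — n4 and n2 already connected.
n3 n7 (11): skip — n7 and n3 already connected.
n5 n9 (13): add — endpoints in different components.
MST edges: n5 n7, n4 n7, n4 n8, n3 n4, n1 n2, n1 n8, n5 n9; total weight 1+3+3+6+10+10+13 = 46.

46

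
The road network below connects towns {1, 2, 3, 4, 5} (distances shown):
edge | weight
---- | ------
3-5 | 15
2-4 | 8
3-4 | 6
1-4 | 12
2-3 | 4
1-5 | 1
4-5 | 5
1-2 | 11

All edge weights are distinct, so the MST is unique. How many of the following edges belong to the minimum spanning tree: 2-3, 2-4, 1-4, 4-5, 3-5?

2

Kruskal's algorithm — process edges by increasing weight (ties by edge label):
1-5 (1): add. Components now {1,5} {2} {3} {4}
2-3 (4): add. Components now {1,5} {2,3} {4}
4-5 (5): add. Components now {1,4,5} {2,3}
3-4 (6): add. Components now {1,2,3,4,5}
MST edge set: {1-5, 2-3, 4-5, 3-4}.
Of the listed edges, {2-3, 4-5} are in the MST → 2.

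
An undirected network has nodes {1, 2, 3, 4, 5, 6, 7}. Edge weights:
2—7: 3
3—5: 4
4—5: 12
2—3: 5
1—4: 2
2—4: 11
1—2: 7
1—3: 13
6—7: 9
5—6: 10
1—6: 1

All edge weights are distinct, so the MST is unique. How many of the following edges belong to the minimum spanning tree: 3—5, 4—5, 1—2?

Sort edges by weight, then run Kruskal:
1—6 (1): add. Components now {1,6} {2} {3} {4} {5} {7}
1—4 (2): add. Components now {1,4,6} {2} {3} {5} {7}
2—7 (3): add. Components now {1,4,6} {2,7} {3} {5}
3—5 (4): add. Components now {1,4,6} {2,7} {3,5}
2—3 (5): add. Components now {1,4,6} {2,3,5,7}
1—2 (7): add. Components now {1,2,3,4,5,6,7}
MST edge set: {1—6, 1—4, 2—7, 3—5, 2—3, 1—2}.
Of the listed edges, {3—5, 1—2} are in the MST → 2.

2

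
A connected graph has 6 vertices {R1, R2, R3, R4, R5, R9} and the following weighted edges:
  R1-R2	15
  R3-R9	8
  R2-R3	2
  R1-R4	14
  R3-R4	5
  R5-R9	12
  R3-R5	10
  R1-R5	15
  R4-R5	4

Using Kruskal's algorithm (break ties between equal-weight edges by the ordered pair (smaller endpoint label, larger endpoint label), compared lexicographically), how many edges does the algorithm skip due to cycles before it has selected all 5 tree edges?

Kruskal: consider edges lightest-first.
R2-R3 (2): add. Components now {R9} {R4} {R2,R3} {R5} {R1}
R4-R5 (4): add. Components now {R9} {R4,R5} {R2,R3} {R1}
R3-R4 (5): add. Components now {R9} {R2,R3,R4,R5} {R1}
R3-R9 (8): add. Components now {R2,R3,R4,R5,R9} {R1}
R3-R5 (10): skip — R3 and R5 already connected.
R5-R9 (12): skip — R9 and R5 already connected.
R1-R4 (14): add. Components now {R1,R2,R3,R4,R5,R9}
Edges rejected before the tree was complete: 2.

2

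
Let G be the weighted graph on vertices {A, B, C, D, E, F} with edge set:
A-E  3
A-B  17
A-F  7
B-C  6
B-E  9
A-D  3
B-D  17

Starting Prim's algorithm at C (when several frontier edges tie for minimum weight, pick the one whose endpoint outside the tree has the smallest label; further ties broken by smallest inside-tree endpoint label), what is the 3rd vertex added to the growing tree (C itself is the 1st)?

E

Prim, starting at C.
Step 1: cheapest edge leaving the tree is B-C (6); add B.
Step 2: cheapest edge leaving the tree is B-E (9); add E.
Step 3: cheapest edge leaving the tree is A-E (3); add A.
Step 4: cheapest edge leaving the tree is A-D (3); add D.
Step 5: cheapest edge leaving the tree is A-F (7); add F.
Vertex order: C, B, E, A, D, F. The 3rd vertex is E.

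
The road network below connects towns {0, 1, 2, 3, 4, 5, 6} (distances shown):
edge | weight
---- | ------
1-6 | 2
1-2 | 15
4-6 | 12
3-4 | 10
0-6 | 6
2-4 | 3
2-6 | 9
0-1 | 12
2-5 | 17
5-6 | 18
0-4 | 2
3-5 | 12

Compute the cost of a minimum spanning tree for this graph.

Kruskal: consider edges lightest-first.
0-4 (2): add. Components now {0,4} {1} {2} {3} {5} {6}
1-6 (2): add. Components now {0,4} {1,6} {2} {3} {5}
2-4 (3): add. Components now {0,2,4} {1,6} {3} {5}
0-6 (6): add. Components now {0,1,2,4,6} {3} {5}
2-6 (9): skip — 2 and 6 already connected.
3-4 (10): add. Components now {0,1,2,3,4,6} {5}
0-1 (12): skip — 0 and 1 already connected.
3-5 (12): add. Components now {0,1,2,3,4,5,6}
MST edges: 0-4, 1-6, 2-4, 0-6, 3-4, 3-5; total weight 2+2+3+6+10+12 = 35.

35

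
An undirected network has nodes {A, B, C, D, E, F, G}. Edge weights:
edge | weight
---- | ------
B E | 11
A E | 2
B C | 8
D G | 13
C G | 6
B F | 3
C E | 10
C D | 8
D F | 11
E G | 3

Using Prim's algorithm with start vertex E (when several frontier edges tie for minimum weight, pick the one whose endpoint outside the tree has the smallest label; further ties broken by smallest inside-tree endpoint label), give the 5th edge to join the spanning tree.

Prim, starting at E.
Step 1: cheapest edge leaving the tree is A E (2); add A.
Step 2: cheapest edge leaving the tree is E G (3); add G.
Step 3: cheapest edge leaving the tree is C G (6); add C.
Step 4: cheapest edge leaving the tree is B C (8); add B.
Step 5: cheapest edge leaving the tree is B F (3); add F.
Step 6: cheapest edge leaving the tree is C D (8); add D.
The 5th edge added is B F.

B-F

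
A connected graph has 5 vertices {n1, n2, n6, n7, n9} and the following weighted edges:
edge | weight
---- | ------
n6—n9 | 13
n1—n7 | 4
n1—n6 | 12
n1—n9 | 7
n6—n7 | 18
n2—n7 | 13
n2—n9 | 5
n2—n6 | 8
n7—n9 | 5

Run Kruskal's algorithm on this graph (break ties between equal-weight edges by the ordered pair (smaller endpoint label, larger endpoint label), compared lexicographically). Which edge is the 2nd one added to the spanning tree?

Sort edges by weight, then run Kruskal:
n1—n7 (4): add. Components now {n9} {n1,n7} {n6} {n2}
n2—n9 (5): add. Components now {n2,n9} {n1,n7} {n6}
n7—n9 (5): add. Components now {n1,n2,n7,n9} {n6}
n1—n9 (7): skip — n9 and n1 already connected.
n2—n6 (8): add. Components now {n1,n2,n6,n7,n9}
The 2nd edge added is n2—n9.

n2-n9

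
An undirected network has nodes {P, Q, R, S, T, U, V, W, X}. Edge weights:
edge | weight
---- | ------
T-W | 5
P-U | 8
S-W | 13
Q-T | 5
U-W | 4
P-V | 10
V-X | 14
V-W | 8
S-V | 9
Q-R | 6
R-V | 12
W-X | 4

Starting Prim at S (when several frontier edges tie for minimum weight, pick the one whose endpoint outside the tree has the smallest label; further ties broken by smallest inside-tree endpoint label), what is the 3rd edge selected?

U-W

Prim's algorithm from S:
Step 1: cheapest edge leaving the tree is S-V (9); add V.
Step 2: cheapest edge leaving the tree is V-W (8); add W.
Step 3: cheapest edge leaving the tree is U-W (4); add U.
Step 4: cheapest edge leaving the tree is W-X (4); add X.
Step 5: cheapest edge leaving the tree is T-W (5); add T.
Step 6: cheapest edge leaving the tree is Q-T (5); add Q.
Step 7: cheapest edge leaving the tree is Q-R (6); add R.
Step 8: cheapest edge leaving the tree is P-U (8); add P.
The 3rd edge added is U-W.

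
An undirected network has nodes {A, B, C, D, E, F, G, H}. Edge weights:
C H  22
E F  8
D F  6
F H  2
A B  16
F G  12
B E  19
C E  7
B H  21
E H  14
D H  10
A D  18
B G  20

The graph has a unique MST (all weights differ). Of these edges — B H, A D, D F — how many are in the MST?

2

Kruskal: consider edges lightest-first.
F H (2): add — endpoints in different components.
D F (6): add — endpoints in different components.
C E (7): add — endpoints in different components.
E F (8): add — endpoints in different components.
D H (10): skip — D and H already connected.
F G (12): add — endpoints in different components.
E H (14): skip — E and H already connected.
A B (16): add — endpoints in different components.
A D (18): add — endpoints in different components.
MST edge set: {F H, D F, C E, E F, F G, A B, A D}.
Of the listed edges, {A D, D F} are in the MST → 2.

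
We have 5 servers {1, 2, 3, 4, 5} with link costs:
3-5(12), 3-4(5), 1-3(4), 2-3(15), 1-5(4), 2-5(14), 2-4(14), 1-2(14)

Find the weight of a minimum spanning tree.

Kruskal: consider edges lightest-first.
1-3 (4): add. Components now {1,3} {2} {4} {5}
1-5 (4): add. Components now {1,3,5} {2} {4}
3-4 (5): add. Components now {1,3,4,5} {2}
3-5 (12): skip — 3 and 5 already connected.
1-2 (14): add. Components now {1,2,3,4,5}
MST edges: 1-3, 1-5, 3-4, 1-2; total weight 4+4+5+14 = 27.

27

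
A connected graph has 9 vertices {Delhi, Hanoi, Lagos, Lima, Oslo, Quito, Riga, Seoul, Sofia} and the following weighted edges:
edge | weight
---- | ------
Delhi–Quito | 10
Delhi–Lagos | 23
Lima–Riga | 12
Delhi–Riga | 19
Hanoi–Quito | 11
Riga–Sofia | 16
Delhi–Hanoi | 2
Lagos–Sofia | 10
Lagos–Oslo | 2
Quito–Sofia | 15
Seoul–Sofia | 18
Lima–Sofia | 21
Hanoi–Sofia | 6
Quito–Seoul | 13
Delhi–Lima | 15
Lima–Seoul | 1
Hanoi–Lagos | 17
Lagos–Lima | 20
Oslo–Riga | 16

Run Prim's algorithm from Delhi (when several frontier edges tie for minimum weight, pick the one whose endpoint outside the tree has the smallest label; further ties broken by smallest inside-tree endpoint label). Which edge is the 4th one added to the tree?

Lagos-Oslo

Prim, starting at Delhi.
Step 1: cheapest edge leaving the tree is Delhi–Hanoi (2); add Hanoi.
Step 2: cheapest edge leaving the tree is Hanoi–Sofia (6); add Sofia.
Step 3: cheapest edge leaving the tree is Lagos–Sofia (10); add Lagos.
Step 4: cheapest edge leaving the tree is Lagos–Oslo (2); add Oslo.
Step 5: cheapest edge leaving the tree is Delhi–Quito (10); add Quito.
Step 6: cheapest edge leaving the tree is Quito–Seoul (13); add Seoul.
Step 7: cheapest edge leaving the tree is Lima–Seoul (1); add Lima.
Step 8: cheapest edge leaving the tree is Lima–Riga (12); add Riga.
The 4th edge added is Lagos–Oslo.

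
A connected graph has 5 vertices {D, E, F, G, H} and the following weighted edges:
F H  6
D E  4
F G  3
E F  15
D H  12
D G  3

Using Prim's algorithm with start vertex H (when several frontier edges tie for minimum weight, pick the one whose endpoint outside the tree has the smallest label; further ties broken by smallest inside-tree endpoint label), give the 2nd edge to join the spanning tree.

Prim's algorithm from H:
Step 1: cheapest edge leaving the tree is F H (6); add F.
Step 2: cheapest edge leaving the tree is F G (3); add G.
Step 3: cheapest edge leaving the tree is D G (3); add D.
Step 4: cheapest edge leaving the tree is D E (4); add E.
The 2nd edge added is F G.

F-G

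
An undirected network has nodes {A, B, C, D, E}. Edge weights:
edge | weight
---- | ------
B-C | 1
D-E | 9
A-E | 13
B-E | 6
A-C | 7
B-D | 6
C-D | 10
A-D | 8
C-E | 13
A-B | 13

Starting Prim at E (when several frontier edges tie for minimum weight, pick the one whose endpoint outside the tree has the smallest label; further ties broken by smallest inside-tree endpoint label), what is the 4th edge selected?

A-C

Prim, starting at E.
Step 1: frontier [B-E 6, D-E 9, A-E 13, C-E 13] → take B-E (6); add B.
Step 2: frontier [B-C 1, B-D 6, A-B 13, D-E 9, A-E 13, C-E 13] → take B-C (1); add C.
Step 3: frontier [B-D 6, A-B 13, A-C 7, C-D 10, D-E 9, A-E 13] → take B-D (6); add D.
Step 4: frontier [A-B 13, A-C 7, A-D 8, A-E 13] → take A-C (7); add A.
The 4th edge added is A-C.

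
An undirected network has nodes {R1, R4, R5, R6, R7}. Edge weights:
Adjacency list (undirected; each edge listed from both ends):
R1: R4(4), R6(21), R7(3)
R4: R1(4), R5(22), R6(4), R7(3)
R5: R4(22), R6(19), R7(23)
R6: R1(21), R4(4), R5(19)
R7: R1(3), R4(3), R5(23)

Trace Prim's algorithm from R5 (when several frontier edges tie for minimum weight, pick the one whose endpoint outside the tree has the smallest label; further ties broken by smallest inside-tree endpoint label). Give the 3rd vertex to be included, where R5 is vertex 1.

R4

Grow the tree from R5 using Prim:
Step 1: cheapest edge leaving the tree is R5-R6 (19); add R6.
Step 2: cheapest edge leaving the tree is R4-R6 (4); add R4.
Step 3: cheapest edge leaving the tree is R4-R7 (3); add R7.
Step 4: cheapest edge leaving the tree is R1-R7 (3); add R1.
Vertex order: R5, R6, R4, R7, R1. The 3rd vertex is R4.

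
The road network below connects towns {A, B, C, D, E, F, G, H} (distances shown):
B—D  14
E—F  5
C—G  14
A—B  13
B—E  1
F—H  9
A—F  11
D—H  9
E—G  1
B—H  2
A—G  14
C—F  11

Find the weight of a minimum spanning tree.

40

Prim, starting at F.
Step 1: frontier [E—F 5, F—H 9, A—F 11, C—F 11] → take E—F (5); add E.
Step 2: frontier [B—E 1, E—G 1, F—H 9, A—F 11, C—F 11] → take B—E (1); add B.
Step 3: frontier [B—H 2, A—B 13, B—D 14, E—G 1, F—H 9, A—F 11, C—F 11] → take E—G (1); add G.
Step 4: frontier [B—H 2, A—B 13, B—D 14, F—H 9, A—F 11, C—F 11, A—G 14, C—G 14] → take B—H (2); add H.
Step 5: frontier [A—B 13, B—D 14, A—F 11, C—F 11, A—G 14, C—G 14, D—H 9] → take D—H (9); add D.
Step 6: frontier [A—B 13, A—F 11, C—F 11, A—G 14, C—G 14] → take A—F (11); add A.
Step 7: frontier [C—F 11, C—G 14] → take C—F (11); add C.
MST edges: E—F, B—E, E—G, B—H, D—H, A—F, C—F; total weight 5+1+1+2+9+11+11 = 40.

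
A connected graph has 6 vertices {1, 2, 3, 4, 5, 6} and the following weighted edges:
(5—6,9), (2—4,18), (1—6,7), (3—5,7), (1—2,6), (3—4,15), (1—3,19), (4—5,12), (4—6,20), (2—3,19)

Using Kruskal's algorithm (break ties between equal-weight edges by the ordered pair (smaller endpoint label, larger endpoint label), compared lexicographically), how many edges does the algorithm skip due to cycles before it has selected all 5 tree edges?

Kruskal: consider edges lightest-first.
1—2 (6): add. Components now {1,2} {3} {4} {5} {6}
1—6 (7): add. Components now {1,2,6} {3} {4} {5}
3—5 (7): add. Components now {1,2,6} {3,5} {4}
5—6 (9): add. Components now {1,2,3,5,6} {4}
4—5 (12): add. Components now {1,2,3,4,5,6}
Edges rejected before the tree was complete: 0.

0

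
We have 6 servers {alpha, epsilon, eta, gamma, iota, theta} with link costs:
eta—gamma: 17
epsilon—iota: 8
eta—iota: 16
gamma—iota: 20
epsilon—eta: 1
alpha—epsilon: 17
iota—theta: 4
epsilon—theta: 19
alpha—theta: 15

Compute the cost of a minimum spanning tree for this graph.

Grow the tree from theta using Prim:
Step 1: cheapest edge leaving the tree is iota—theta (4); add iota.
Step 2: cheapest edge leaving the tree is epsilon—iota (8); add epsilon.
Step 3: cheapest edge leaving the tree is epsilon—eta (1); add eta.
Step 4: cheapest edge leaving the tree is alpha—theta (15); add alpha.
Step 5: cheapest edge leaving the tree is eta—gamma (17); add gamma.
MST edges: iota—theta, epsilon—iota, epsilon—eta, alpha—theta, eta—gamma; total weight 4+8+1+15+17 = 45.

45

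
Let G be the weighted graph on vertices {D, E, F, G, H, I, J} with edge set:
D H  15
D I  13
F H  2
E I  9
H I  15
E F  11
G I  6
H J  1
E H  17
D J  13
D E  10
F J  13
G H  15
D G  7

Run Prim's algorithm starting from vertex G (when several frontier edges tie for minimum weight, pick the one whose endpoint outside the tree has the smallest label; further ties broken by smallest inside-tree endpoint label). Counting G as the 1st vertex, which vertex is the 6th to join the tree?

Prim's algorithm from G:
Step 1: cheapest edge leaving the tree is G I (6); add I.
Step 2: cheapest edge leaving the tree is D G (7); add D.
Step 3: cheapest edge leaving the tree is E I (9); add E.
Step 4: cheapest edge leaving the tree is E F (11); add F.
Step 5: cheapest edge leaving the tree is F H (2); add H.
Step 6: cheapest edge leaving the tree is H J (1); add J.
Vertex order: G, I, D, E, F, H, J. The 6th vertex is H.

H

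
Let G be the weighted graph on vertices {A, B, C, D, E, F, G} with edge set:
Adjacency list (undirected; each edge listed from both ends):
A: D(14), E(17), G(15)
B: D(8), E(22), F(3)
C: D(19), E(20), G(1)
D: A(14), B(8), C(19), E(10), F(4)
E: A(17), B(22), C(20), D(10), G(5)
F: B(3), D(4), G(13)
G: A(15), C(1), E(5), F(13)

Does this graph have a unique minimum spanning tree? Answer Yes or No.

Yes

Sort edges by weight, then run Kruskal:
C—G (1): add — endpoints in different components.
B—F (3): add — endpoints in different components.
D—F (4): add — endpoints in different components.
E—G (5): add — endpoints in different components.
B—D (8): skip — B and D already connected.
D—E (10): add — endpoints in different components.
F—G (13): skip — F and G already connected.
A—D (14): add — endpoints in different components.
Every non-tree edge has weight strictly greater than the heaviest edge on the tree path between its endpoints, so the MST is unique.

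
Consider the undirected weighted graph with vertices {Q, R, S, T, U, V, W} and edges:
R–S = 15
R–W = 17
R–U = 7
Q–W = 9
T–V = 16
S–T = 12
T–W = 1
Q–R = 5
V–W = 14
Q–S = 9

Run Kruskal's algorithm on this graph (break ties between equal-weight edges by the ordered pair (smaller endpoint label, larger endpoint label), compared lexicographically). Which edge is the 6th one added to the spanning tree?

V-W

Kruskal's algorithm — process edges by increasing weight (ties by edge label):
T–W (1): add — endpoints in different components.
Q–R (5): add — endpoints in different components.
R–U (7): add — endpoints in different components.
Q–S (9): add — endpoints in different components.
Q–W (9): add — endpoints in different components.
S–T (12): skip — T and S already connected.
V–W (14): add — endpoints in different components.
The 6th edge added is V–W.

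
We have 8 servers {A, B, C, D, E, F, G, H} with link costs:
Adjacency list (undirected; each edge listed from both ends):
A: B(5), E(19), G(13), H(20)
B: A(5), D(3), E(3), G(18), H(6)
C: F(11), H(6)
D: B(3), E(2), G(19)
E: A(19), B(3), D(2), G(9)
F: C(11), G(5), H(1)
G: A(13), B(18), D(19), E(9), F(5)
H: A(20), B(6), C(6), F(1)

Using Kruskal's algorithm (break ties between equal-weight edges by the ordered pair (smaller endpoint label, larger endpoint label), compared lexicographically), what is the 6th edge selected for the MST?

B-H

Kruskal: consider edges lightest-first.
F—H (1): add — endpoints in different components.
D—E (2): add — endpoints in different components.
B—D (3): add — endpoints in different components.
B—E (3): skip — B and E already connected.
A—B (5): add — endpoints in different components.
F—G (5): add — endpoints in different components.
B—H (6): add — endpoints in different components.
C—H (6): add — endpoints in different components.
The 6th edge added is B—H.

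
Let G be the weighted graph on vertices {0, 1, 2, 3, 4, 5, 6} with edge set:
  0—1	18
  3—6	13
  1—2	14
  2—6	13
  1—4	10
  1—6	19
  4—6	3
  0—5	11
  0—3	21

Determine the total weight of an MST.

68

Kruskal: consider edges lightest-first.
4—6 (3): add. Components now {0} {1} {2} {3} {4,6} {5}
1—4 (10): add. Components now {0} {1,4,6} {2} {3} {5}
0—5 (11): add. Components now {0,5} {1,4,6} {2} {3}
2—6 (13): add. Components now {0,5} {1,2,4,6} {3}
3—6 (13): add. Components now {0,5} {1,2,3,4,6}
1—2 (14): skip — 1 and 2 already connected.
0—1 (18): add. Components now {0,1,2,3,4,5,6}
MST edges: 4—6, 1—4, 0—5, 2—6, 3—6, 0—1; total weight 3+10+11+13+13+18 = 68.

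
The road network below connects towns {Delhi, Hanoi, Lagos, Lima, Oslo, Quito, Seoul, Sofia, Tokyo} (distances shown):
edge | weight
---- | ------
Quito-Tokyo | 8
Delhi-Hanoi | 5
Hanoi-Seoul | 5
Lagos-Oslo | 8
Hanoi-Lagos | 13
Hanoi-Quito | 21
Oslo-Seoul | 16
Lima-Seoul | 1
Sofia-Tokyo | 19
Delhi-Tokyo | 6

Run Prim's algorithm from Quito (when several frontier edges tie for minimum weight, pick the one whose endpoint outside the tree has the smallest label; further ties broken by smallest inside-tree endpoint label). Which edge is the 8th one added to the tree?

Sofia-Tokyo

Prim, starting at Quito.
Step 1: cheapest edge leaving the tree is Quito-Tokyo (8); add Tokyo.
Step 2: cheapest edge leaving the tree is Delhi-Tokyo (6); add Delhi.
Step 3: cheapest edge leaving the tree is Delhi-Hanoi (5); add Hanoi.
Step 4: cheapest edge leaving the tree is Hanoi-Seoul (5); add Seoul.
Step 5: cheapest edge leaving the tree is Lima-Seoul (1); add Lima.
Step 6: cheapest edge leaving the tree is Hanoi-Lagos (13); add Lagos.
Step 7: cheapest edge leaving the tree is Lagos-Oslo (8); add Oslo.
Step 8: cheapest edge leaving the tree is Sofia-Tokyo (19); add Sofia.
The 8th edge added is Sofia-Tokyo.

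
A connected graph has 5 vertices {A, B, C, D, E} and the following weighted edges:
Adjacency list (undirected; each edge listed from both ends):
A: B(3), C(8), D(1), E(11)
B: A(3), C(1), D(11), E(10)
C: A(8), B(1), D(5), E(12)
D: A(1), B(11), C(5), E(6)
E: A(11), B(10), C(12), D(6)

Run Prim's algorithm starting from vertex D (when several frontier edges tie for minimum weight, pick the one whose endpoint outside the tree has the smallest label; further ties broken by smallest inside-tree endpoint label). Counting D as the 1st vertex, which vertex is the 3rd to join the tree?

B

Grow the tree from D using Prim:
Step 1: frontier [A-D 1, C-D 5, D-E 6, B-D 11] → take A-D (1); add A.
Step 2: frontier [A-B 3, A-C 8, A-E 11, C-D 5, D-E 6, B-D 11] → take A-B (3); add B.
Step 3: frontier [A-C 8, A-E 11, B-C 1, B-E 10, C-D 5, D-E 6] → take B-C (1); add C.
Step 4: frontier [A-E 11, B-E 10, C-E 12, D-E 6] → take D-E (6); add E.
Vertex order: D, A, B, C, E. The 3rd vertex is B.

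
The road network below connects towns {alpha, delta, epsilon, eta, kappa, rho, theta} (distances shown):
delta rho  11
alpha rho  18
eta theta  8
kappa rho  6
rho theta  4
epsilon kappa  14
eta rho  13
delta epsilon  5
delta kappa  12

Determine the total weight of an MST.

52

Kruskal's algorithm — process edges by increasing weight (ties by edge label):
rho theta (4): add — endpoints in different components.
delta epsilon (5): add — endpoints in different components.
kappa rho (6): add — endpoints in different components.
eta theta (8): add — endpoints in different components.
delta rho (11): add — endpoints in different components.
delta kappa (12): skip — kappa and delta already connected.
eta rho (13): skip — rho and eta already connected.
epsilon kappa (14): skip — kappa and epsilon already connected.
alpha rho (18): add — endpoints in different components.
MST edges: rho theta, delta epsilon, kappa rho, eta theta, delta rho, alpha rho; total weight 4+5+6+8+11+18 = 52.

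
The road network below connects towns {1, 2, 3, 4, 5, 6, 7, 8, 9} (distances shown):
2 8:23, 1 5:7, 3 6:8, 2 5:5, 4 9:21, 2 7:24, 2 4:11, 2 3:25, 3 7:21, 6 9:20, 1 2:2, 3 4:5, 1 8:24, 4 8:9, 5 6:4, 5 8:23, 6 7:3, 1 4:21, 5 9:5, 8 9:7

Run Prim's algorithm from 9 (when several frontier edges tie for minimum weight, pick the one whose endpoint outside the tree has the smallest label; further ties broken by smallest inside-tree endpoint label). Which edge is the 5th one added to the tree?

1-2

Prim's algorithm from 9:
Step 1: cheapest edge leaving the tree is 5 9 (5); add 5.
Step 2: cheapest edge leaving the tree is 5 6 (4); add 6.
Step 3: cheapest edge leaving the tree is 6 7 (3); add 7.
Step 4: cheapest edge leaving the tree is 2 5 (5); add 2.
Step 5: cheapest edge leaving the tree is 1 2 (2); add 1.
Step 6: cheapest edge leaving the tree is 8 9 (7); add 8.
Step 7: cheapest edge leaving the tree is 3 6 (8); add 3.
Step 8: cheapest edge leaving the tree is 3 4 (5); add 4.
The 5th edge added is 1 2.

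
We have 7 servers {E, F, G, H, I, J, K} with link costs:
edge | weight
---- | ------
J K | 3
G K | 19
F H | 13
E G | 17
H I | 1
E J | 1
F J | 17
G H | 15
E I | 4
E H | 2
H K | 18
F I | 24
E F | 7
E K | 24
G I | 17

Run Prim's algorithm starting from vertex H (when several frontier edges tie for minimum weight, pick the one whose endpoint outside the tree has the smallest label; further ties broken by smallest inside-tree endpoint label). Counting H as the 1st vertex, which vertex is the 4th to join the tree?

Grow the tree from H using Prim:
Step 1: cheapest edge leaving the tree is H I (1); add I.
Step 2: cheapest edge leaving the tree is E H (2); add E.
Step 3: cheapest edge leaving the tree is E J (1); add J.
Step 4: cheapest edge leaving the tree is J K (3); add K.
Step 5: cheapest edge leaving the tree is E F (7); add F.
Step 6: cheapest edge leaving the tree is G H (15); add G.
Vertex order: H, I, E, J, K, F, G. The 4th vertex is J.

J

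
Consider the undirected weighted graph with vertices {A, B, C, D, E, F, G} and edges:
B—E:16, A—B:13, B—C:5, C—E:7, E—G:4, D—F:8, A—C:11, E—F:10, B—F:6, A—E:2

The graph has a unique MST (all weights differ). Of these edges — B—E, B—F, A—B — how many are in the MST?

1

Kruskal: consider edges lightest-first.
A—E (2): add — endpoints in different components.
E—G (4): add — endpoints in different components.
B—C (5): add — endpoints in different components.
B—F (6): add — endpoints in different components.
C—E (7): add — endpoints in different components.
D—F (8): add — endpoints in different components.
MST edge set: {A—E, E—G, B—C, B—F, C—E, D—F}.
Of the listed edges, {B—F} are in the MST → 1.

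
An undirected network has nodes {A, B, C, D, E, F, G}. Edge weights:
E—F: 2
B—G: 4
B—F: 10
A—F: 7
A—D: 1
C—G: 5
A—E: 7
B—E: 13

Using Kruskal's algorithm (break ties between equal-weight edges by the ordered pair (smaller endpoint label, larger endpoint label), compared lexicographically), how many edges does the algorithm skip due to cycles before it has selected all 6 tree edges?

Kruskal: consider edges lightest-first.
A—D (1): add — endpoints in different components.
E—F (2): add — endpoints in different components.
B—G (4): add — endpoints in different components.
C—G (5): add — endpoints in different components.
A—E (7): add — endpoints in different components.
A—F (7): skip — A and F already connected.
B—F (10): add — endpoints in different components.
Edges rejected before the tree was complete: 1.

1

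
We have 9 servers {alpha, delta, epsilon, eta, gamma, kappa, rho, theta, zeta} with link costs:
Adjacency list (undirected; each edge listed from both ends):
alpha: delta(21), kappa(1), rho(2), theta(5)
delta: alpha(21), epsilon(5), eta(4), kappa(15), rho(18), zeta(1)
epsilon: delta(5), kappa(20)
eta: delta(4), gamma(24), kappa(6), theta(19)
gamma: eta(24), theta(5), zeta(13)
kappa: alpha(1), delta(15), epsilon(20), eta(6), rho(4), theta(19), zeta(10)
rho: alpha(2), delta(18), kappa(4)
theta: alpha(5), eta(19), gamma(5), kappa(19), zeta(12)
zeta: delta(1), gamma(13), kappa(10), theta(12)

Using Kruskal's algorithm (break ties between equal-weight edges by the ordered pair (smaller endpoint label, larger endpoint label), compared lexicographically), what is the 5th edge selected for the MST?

alpha-theta

Kruskal: consider edges lightest-first.
alpha kappa (1): add — endpoints in different components.
delta zeta (1): add — endpoints in different components.
alpha rho (2): add — endpoints in different components.
delta eta (4): add — endpoints in different components.
kappa rho (4): skip — rho and kappa already connected.
alpha theta (5): add — endpoints in different components.
delta epsilon (5): add — endpoints in different components.
gamma theta (5): add — endpoints in different components.
eta kappa (6): add — endpoints in different components.
The 5th edge added is alpha theta.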